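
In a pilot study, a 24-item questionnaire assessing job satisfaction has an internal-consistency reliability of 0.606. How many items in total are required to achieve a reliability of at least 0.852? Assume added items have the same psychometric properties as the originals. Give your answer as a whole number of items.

90

n = 0.852(1 − 0.606) / [0.606(1 − 0.852)]
n = 0.335688 / 0.089688 ≈ 3.7428
Items needed = n × 24 = 3.7428 × 24 ≈ 89.83 → round up to 90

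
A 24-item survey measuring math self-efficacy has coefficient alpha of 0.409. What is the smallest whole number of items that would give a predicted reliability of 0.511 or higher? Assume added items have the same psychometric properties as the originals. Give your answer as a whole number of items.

n = 0.511(1 − 0.409) / [0.409(1 − 0.511)]
n = 0.302001 / 0.200001 ≈ 1.5100
Items needed = n × 24 = 1.5100 × 24 ≈ 36.24 → round up to 37

37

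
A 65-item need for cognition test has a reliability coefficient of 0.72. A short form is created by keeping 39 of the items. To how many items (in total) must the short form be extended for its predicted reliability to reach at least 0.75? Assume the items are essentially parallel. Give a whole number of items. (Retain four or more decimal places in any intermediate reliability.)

76

Short-form reliability: n = 39/65 = 0.6000; r_39 = n·r/(1+(n−1)r) ≈ 0.6067
Length factor from the short form to reach 0.75: n' = 0.75(1 − 0.6067) / [0.6067(1 − 0.75)] ≈ 1.9448
Items = 1.9448 × 39 ≈ 75.85 → 76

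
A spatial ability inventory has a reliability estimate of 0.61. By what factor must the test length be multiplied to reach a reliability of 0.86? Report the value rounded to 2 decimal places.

3.93

Rearranging the Spearman-Brown formula for n,
n = r_target (1 − r_old) / [ r_old (1 − r_target) ]
n = 0.86 × (1 − 0.61) / [ 0.61 × (1 − 0.86) ]
n = 0.3354 / 0.0854 ≈ 3.9274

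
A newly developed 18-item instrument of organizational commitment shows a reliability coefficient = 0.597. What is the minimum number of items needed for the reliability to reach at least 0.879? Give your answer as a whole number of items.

Rearranging the Spearman-Brown formula for n,
n = r_target (1 − r_old) / [ r_old (1 − r_target) ]
n = [0.879 × 0.403] / [0.597 × 0.121]
  = 0.354237 / 0.072237 = 4.9038
So the test needs 4.9038 × 18 ≈ 88.27 items; rounding up, 89.

89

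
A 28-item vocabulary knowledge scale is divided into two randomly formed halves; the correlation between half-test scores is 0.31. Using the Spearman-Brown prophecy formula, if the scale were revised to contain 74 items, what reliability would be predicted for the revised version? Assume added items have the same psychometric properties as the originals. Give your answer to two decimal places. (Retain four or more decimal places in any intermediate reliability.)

0.70

First correct the split-half correlation to full-test reliability: r_full = 2 × 0.31 / (1 + 0.31) ≈ 0.4733
Then adjust to 74 items: n = 74/28 = 2.6429
r_new = n·r_full / (1 + (n − 1)·r_full) = 1.2509 / 1.7776 ≈ 0.7037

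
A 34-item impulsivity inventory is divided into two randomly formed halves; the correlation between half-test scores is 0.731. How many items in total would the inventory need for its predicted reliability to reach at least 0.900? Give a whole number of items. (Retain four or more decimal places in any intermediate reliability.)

r_full = 2(0.731)/(1 + 0.731) = 0.8446
Solve Spearman-Brown for n: n = 0.900(1 − 0.8446) / [0.8446(1 − 0.900)] = 1.6559
Items = 1.6559 × 34 ≈ 56.30 → 57

57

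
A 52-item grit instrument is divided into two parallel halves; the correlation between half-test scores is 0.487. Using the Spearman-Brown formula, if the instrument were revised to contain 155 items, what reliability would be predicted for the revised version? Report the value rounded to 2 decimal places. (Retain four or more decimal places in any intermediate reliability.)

Full-test reliability from the split-half r: r_full = 2(0.487)/(1 + 0.487) = 0.6550
Length factor from 52 to 155 items: n = 155/52 = 2.9808
r_new = n·r_full / (1 + (n − 1)·r_full) = 1.9524 / 2.2974 ≈ 0.8498

0.85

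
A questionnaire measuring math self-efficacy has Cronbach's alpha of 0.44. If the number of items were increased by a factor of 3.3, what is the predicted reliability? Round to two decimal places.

By Spearman-Brown, r_new = n r / (1 + (n − 1) r).
r_new = 3.3·0.44 / [1 + (3.3 − 1)·0.44]
r_new = 1.4520 / 2.0120 ≈ 0.7217

0.72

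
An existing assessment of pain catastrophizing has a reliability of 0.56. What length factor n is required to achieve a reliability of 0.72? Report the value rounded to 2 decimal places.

n = 0.72 × (1 − 0.56) / [ 0.56 × (1 − 0.72) ]
n = 0.3168 / 0.1568 ≈ 2.0204

2.02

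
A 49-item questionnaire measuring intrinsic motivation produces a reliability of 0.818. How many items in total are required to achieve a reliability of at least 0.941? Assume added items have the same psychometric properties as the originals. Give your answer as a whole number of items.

174

Spearman-Brown solved for the length factor n:
n = r_target (1 − r_old) / [ r_old (1 − r_target) ]
n = 0.941(1 − 0.818) / [0.818(1 − 0.941)]
  = 0.171262 / 0.048262 = 3.5486
So the test needs 3.5486 × 49 ≈ 173.88 items; rounding up, 174.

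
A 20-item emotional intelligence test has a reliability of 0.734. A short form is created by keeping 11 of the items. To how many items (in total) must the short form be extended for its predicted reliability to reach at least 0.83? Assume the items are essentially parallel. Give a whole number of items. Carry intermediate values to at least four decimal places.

First, r for the 11-item form: n = 11/20 = 0.5500, so r_11 = 0.5500·0.734/(1 + (0.5500 − 1)·0.734) = 0.6028
Then solve for n' with r_old = 0.6028, r_target = 0.83: n' = 0.83(1 − 0.6028)/[0.6028(1 − 0.83)] = 3.2171
Items = 3.2171 × 11 ≈ 35.39 → 36

36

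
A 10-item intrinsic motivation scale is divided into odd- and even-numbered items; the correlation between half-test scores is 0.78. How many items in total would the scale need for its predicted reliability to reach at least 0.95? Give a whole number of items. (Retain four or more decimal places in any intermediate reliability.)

Corrected full-test reliability: r_full = 2 × 0.78 / (1 + 0.78) ≈ 0.8764
n = r_tgt(1 − r_full) / [r_full(1 − r_tgt)] = 0.95 × 0.1236 / (0.8764 × 0.05) ≈ 2.6796
Required items = 2.6796 × 10 = 26.80, so 27 items.

27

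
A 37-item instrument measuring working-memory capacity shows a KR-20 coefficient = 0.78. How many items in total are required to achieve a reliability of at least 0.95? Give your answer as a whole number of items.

199

Rearranging the Spearman-Brown formula for n,
n = r*(1 − r) / [ r (1 − r*) ]
n = [0.95 × 0.22] / [0.78 × 0.05]
n = 0.2090 / 0.0390 ≈ 5.3590
5.3590 × 37 = 198.28 → 199 items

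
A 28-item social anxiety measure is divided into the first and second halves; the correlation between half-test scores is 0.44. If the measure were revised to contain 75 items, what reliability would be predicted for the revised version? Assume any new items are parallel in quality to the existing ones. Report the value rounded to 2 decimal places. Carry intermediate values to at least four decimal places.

0.81

First correct the split-half correlation to full-test reliability: r_full = 2 × 0.44 / (1 + 0.44) ≈ 0.6111
Then adjust to 75 items: n = 75/28 = 2.6786
r_new = n·r_full / (1 + (n − 1)·r_full) = 1.6369 / 2.0258 ≈ 0.8080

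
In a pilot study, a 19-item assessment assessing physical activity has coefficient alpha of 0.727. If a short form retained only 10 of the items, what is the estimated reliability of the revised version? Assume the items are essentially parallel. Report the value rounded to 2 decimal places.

0.58

The new length is 10/19 = 0.5263 times the old.
r_new = (0.5263 × 0.727) / (1 + (0.5263 − 1) × 0.727)
     = 0.3826 / 0.6556 = 0.5836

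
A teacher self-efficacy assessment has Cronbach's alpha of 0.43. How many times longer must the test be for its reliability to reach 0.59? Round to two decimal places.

Rearranging the Spearman-Brown formula for n,
n = r_target (1 − r_old) / [ r_old (1 − r_target) ]
n = 0.59(1 − 0.43) / [0.43(1 − 0.59)]
n = 0.3363 / 0.1763 ≈ 1.9075

1.91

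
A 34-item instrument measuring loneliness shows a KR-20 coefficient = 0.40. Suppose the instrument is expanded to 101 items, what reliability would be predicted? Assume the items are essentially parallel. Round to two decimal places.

The new length is 101/34 = 2.9706 times the old.
r_new = (2.9706 × 0.40) / (1 + (2.9706 − 1) × 0.40)
     = 1.1882 / 1.7882 = 0.6645

0.66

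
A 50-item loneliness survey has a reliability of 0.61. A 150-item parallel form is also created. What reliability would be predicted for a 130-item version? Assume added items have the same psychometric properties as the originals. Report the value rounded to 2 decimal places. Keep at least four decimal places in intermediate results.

The 150-item form is not needed; work directly from the 50-item form with n = 130/50 = 2.6000.
r_{130} = n·r / (1 + (n − 1)·r) = 1.5860 / 1.9760 ≈ 0.8026

0.80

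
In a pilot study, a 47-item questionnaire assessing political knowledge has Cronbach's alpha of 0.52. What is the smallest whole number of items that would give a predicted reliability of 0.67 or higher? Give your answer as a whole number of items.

Invert Spearman-Brown to solve for n:
n = r_target (1 − r_old) / [ r_old (1 − r_target) ]
n = [0.67 × 0.48] / [0.52 × 0.33]
n = 0.3216 / 0.1716 ≈ 1.8741
Items needed = n × 47 = 1.8741 × 47 ≈ 88.08 → round up to 89

89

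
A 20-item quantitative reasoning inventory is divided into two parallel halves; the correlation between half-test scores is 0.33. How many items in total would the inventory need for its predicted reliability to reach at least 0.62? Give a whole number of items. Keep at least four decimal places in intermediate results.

34

Corrected full-test reliability: r_full = 2 × 0.33 / (1 + 0.33) ≈ 0.4962
Solve Spearman-Brown for n: n = 0.62(1 − 0.4962) / [0.4962(1 − 0.62)] = 1.6566
Required items = 1.6566 × 20 = 33.13, so 34 items.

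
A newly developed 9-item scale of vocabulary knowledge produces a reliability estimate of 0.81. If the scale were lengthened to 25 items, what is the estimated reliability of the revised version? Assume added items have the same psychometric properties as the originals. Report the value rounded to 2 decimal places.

The new length is 25/9 = 2.7778 times the old.
r_new = 2.7778·0.81 / [1 + (2.7778 − 1)·0.81]
     = 2.2500 / 2.4400 = 0.9221

0.92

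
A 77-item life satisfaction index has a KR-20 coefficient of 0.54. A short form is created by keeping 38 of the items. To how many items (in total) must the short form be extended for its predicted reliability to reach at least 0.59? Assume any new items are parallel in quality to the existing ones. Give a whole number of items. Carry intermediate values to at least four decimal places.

95

First, r for the 38-item form: n = 38/77 = 0.4935, so r_38 = 0.4935·0.54/(1 + (0.4935 − 1)·0.54) = 0.3668
Then solve for n' with r_old = 0.3668, r_target = 0.59: n' = 0.59(1 − 0.3668)/[0.3668(1 − 0.59)] = 2.4842
Total items = 2.4842 × 38 = 94.40, rounded up to 95.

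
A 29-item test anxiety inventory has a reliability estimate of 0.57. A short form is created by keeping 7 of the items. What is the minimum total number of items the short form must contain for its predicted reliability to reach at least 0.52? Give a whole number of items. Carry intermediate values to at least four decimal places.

24

Short-form reliability: n = 7/29 = 0.2414; r_7 = n·r/(1+(n−1)r) ≈ 0.2424
Length factor from the short form to reach 0.52: n' = 0.52(1 − 0.2424) / [0.2424(1 − 0.52)] ≈ 3.3859
Total items = 3.3859 × 7 = 23.70, rounded up to 24.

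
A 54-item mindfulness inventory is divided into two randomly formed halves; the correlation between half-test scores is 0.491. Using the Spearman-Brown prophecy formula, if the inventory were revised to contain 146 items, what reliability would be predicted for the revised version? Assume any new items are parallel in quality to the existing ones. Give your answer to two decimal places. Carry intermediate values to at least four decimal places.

0.84

Full-test reliability from the split-half r: r_full = 2(0.491)/(1 + 0.491) = 0.6586
Then adjust to 146 items: n = 146/54 = 2.7037
r_new = n·r_full / (1 + (n − 1)·r_full) = 1.7807 / 2.1221 ≈ 0.8391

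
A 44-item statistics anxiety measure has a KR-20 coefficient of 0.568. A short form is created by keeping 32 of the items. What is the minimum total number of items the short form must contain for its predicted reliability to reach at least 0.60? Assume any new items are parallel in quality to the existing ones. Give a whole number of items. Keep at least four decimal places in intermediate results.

51

Short-form reliability: n = 32/44 = 0.7273; r_32 = n·r/(1+(n−1)r) ≈ 0.4888
Length factor from the short form to reach 0.60: n' = 0.60(1 − 0.4888) / [0.4888(1 − 0.60)] ≈ 1.5687
Items = 1.5687 × 32 ≈ 50.20 → 51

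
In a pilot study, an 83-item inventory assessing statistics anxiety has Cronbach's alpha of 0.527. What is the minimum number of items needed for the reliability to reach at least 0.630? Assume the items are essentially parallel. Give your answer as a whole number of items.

127

Rearranging the Spearman-Brown formula for n,
n = r*(1 − r) / [ r (1 − r*) ]
n = [0.630 × 0.473] / [0.527 × 0.370]
n = 0.297990 / 0.194990 ≈ 1.5282
1.5282 × 83 = 126.84 → 127 items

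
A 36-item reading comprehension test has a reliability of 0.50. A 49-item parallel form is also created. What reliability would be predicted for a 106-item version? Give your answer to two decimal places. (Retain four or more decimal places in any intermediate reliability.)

0.75

Only the ratio of lengths matters: n = 106/36 = 2.9444
r_{106} = n·r / (1 + (n − 1)·r) = 1.4722 / 1.9722 ≈ 0.7465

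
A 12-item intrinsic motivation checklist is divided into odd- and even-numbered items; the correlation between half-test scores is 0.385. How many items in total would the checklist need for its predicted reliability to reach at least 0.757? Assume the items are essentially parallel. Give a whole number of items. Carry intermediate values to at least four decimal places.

r_full = 2(0.385)/(1 + 0.385) = 0.5560
n = r_tgt(1 − r_full) / [r_full(1 − r_tgt)] = 0.757 × 0.4440 / (0.5560 × 0.243) ≈ 2.4877
Required items = 2.4877 × 12 = 29.85, so 30 items.

30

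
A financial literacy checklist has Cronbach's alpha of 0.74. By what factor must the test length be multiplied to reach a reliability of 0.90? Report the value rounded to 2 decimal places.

Rearranging the Spearman-Brown formula for n,
n = r*(1 − r) / [ r (1 − r*) ]
n = [0.90 × 0.26] / [0.74 × 0.10]
n = 0.2340 / 0.0740 ≈ 3.1622

3.16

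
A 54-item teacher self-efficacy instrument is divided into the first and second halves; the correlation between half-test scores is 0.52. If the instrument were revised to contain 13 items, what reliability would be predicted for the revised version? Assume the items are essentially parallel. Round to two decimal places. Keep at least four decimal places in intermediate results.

Full-test reliability from the split-half r: r_full = 2(0.52)/(1 + 0.52) = 0.6842
Length factor from 54 to 13 items: n = 13/54 = 0.2407
r_new = n·r_full / (1 + (n − 1)·r_full) = 0.1647 / 0.4805 ≈ 0.3428

0.34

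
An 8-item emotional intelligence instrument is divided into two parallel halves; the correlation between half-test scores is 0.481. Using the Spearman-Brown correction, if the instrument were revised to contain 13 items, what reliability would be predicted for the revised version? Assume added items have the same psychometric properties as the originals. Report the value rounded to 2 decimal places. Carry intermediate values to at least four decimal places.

Full-test reliability from the split-half r: r_full = 2(0.481)/(1 + 0.481) = 0.6496
Then adjust to 13 items: n = 13/8 = 1.6250
r_new = n·r_full / (1 + (n − 1)·r_full) = 1.0556 / 1.4060 ≈ 0.7508

0.75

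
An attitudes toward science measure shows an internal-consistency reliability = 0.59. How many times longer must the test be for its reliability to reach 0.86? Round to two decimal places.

Invert Spearman-Brown to solve for n:
n = r_target (1 − r_old) / [ r_old (1 − r_target) ]
n = 0.86 × (1 − 0.59) / [ 0.59 × (1 − 0.86) ]
n = 0.3526 / 0.0826 ≈ 4.2688

4.27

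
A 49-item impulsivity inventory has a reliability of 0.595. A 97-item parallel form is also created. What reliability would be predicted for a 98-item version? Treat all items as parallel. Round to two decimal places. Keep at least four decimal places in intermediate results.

Only the ratio of lengths matters: n = 98/49 = 2.0000
r_{98} = n·r / (1 + (n − 1)·r) = 1.1900 / 1.5950 ≈ 0.7461

0.75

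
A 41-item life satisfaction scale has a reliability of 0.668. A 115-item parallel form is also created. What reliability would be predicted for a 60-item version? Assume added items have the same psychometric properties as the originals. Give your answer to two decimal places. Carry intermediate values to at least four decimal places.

Only the ratio of lengths matters: n = 60/41 = 1.4634
r_{60} = n·r / (1 + (n − 1)·r) = 0.9776 / 1.3096 ≈ 0.7465

0.75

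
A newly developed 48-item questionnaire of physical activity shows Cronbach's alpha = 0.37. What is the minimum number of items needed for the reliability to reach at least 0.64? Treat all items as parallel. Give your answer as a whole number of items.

146

Spearman-Brown solved for the length factor n:
n = r_target (1 − r_old) / [ r_old (1 − r_target) ]
n = [0.64 × 0.63] / [0.37 × 0.36]
n = 0.4032 / 0.1332 ≈ 3.0270
So the test needs 3.0270 × 48 ≈ 145.30 items; rounding up, 146.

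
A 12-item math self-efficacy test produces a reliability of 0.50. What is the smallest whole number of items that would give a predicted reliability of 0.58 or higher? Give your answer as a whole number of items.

n = [0.58 × 0.50] / [0.50 × 0.42]
  = 0.2900 / 0.2100 = 1.3810
1.3810 × 12 = 16.57 → 17 items

17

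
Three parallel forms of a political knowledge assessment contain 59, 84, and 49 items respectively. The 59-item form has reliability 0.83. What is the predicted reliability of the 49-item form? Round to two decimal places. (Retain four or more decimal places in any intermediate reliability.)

The 84-item form is not needed; work directly from the 59-item form with n = 49/59 = 0.8305.
r_{49} = n·r / (1 + (n − 1)·r) = 0.6893 / 0.8593 ≈ 0.8022

0.80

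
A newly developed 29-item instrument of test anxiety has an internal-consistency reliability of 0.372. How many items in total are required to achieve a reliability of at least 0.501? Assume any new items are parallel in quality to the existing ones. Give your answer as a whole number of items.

50

Spearman-Brown solved for the length factor n:
n = r_target (1 − r_old) / [ r_old (1 − r_target) ]
n = 0.501 × (1 − 0.372) / [ 0.372 × (1 − 0.501) ]
  = 0.314628 / 0.185628 = 1.6949
Items needed = n × 29 = 1.6949 × 29 ≈ 49.15 → round up to 50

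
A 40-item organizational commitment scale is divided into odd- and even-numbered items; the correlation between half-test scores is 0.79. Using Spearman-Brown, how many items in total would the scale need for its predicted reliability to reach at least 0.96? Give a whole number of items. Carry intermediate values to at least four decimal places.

128

Corrected full-test reliability: r_full = 2 × 0.79 / (1 + 0.79) ≈ 0.8827
n = r_tgt(1 − r_full) / [r_full(1 − r_tgt)] = 0.96 × 0.1173 / (0.8827 × 0.04) ≈ 3.1893
Required items = 3.1893 × 40 = 127.57, so 128 items.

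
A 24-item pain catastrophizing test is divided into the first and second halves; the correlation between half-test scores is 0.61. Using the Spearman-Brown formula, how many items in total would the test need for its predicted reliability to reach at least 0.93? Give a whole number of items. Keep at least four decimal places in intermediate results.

102

Corrected full-test reliability: r_full = 2 × 0.61 / (1 + 0.61) ≈ 0.7578
Solve Spearman-Brown for n: n = 0.93(1 − 0.7578) / [0.7578(1 − 0.93)] = 4.2462
Required items = 4.2462 × 24 = 101.91, so 102 items.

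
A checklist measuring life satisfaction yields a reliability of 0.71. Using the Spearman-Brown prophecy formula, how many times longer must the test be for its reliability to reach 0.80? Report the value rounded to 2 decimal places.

1.63

n = 0.80 × (1 − 0.71) / [ 0.71 × (1 − 0.80) ]
  = 0.2320 / 0.1420 = 1.6338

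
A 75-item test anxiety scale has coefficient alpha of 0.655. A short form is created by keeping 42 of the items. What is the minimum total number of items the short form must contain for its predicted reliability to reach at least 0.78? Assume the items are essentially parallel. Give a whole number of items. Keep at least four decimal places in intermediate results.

Short-form reliability: n = 42/75 = 0.5600; r_42 = n·r/(1+(n−1)r) ≈ 0.5153
Then solve for n' with r_old = 0.5153, r_target = 0.78: n' = 0.78(1 − 0.5153)/[0.5153(1 − 0.78)] = 3.3349
Total items = 3.3349 × 42 = 140.07, rounded up to 141.

141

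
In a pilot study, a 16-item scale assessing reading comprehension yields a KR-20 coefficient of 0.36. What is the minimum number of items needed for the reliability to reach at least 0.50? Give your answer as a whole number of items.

Invert Spearman-Brown to solve for n:
n = r*(1 − r) / [ r (1 − r*) ]
n = 0.50 × (1 − 0.36) / [ 0.36 × (1 − 0.50) ]
  = 0.3200 / 0.1800 = 1.7778
Items needed = n × 16 = 1.7778 × 16 ≈ 28.44 → round up to 29

29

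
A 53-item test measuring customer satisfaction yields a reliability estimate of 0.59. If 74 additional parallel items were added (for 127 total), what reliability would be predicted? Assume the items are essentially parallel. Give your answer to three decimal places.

n = 127/53 = 2.3962
By Spearman-Brown, r_new = n r / (1 + (n − 1) r).
r_new = (2.3962 × 0.59) / (1 + (2.3962 − 1) × 0.59)
     = 1.4138 / 1.8238 = 0.7752

0.775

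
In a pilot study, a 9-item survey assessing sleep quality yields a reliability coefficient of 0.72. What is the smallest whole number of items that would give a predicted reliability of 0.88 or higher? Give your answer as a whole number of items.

26

n = 0.88(1 − 0.72) / [0.72(1 − 0.88)]
  = 0.2464 / 0.0864 = 2.8519
2.8519 × 9 = 25.67 → 26 items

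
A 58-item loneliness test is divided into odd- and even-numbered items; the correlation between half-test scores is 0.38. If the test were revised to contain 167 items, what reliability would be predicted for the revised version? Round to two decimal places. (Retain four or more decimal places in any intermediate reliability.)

Full-test reliability from the split-half r: r_full = 2(0.38)/(1 + 0.38) = 0.5507
Then adjust to 167 items: n = 167/58 = 2.8793
r_new = n·r_full / (1 + (n − 1)·r_full) = 1.5856 / 2.0349 ≈ 0.7792

0.78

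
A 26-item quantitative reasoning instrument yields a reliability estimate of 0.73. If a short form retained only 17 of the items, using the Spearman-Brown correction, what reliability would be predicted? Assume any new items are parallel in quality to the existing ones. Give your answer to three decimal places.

Length ratio n = 17/26 = 0.6538
Apply the Spearman-Brown prophecy formula, r' = nr / [1 + (n − 1)r]:
r_new = 0.6538·0.73 / [1 + (0.6538 − 1)·0.73]
r_new = 0.4773 / 0.7473 ≈ 0.6387

0.639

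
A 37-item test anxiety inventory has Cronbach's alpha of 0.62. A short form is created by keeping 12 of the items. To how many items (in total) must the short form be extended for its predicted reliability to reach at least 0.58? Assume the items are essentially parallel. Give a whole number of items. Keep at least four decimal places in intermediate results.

First, r for the 12-item form: n = 12/37 = 0.3243, so r_12 = 0.3243·0.62/(1 + (0.3243 − 1)·0.62) = 0.3460
Then solve for n' with r_old = 0.3460, r_target = 0.58: n' = 0.58(1 − 0.3460)/[0.3460(1 − 0.58)] = 2.6102
Items = 2.6102 × 12 ≈ 31.32 → 32

32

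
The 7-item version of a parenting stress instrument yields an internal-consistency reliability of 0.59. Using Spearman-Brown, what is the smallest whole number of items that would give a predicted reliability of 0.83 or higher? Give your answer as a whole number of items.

n = 0.83 × (1 − 0.59) / [ 0.59 × (1 − 0.83) ]
n = 0.3403 / 0.1003 ≈ 3.3928
So the test needs 3.3928 × 7 ≈ 23.75 items; rounding up, 24.

24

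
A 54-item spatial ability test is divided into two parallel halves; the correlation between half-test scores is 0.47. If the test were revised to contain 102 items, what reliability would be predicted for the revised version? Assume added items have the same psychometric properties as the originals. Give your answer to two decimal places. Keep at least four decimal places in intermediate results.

0.77

Spearman-Brown correction (n = 2): r_full = 2·0.47/(1 + 0.47) = 0.6395
Length factor from 54 to 102 items: n = 102/54 = 1.8889
r_new = n·r_full / (1 + (n − 1)·r_full) = 1.2080 / 1.5685 ≈ 0.7702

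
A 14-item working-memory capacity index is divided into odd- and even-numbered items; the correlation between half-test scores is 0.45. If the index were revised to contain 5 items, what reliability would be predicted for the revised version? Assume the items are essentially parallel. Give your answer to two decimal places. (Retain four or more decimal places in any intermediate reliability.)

Spearman-Brown correction (n = 2): r_full = 2·0.45/(1 + 0.45) = 0.6207
Then adjust to 5 items: n = 5/14 = 0.3571
r_new = n·r_full / (1 + (n − 1)·r_full) = 0.2217 / 0.6010 ≈ 0.3689

0.37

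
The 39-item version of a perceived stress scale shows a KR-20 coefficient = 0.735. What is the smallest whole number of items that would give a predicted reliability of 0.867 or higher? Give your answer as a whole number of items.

n = 0.867 × (1 − 0.735) / [ 0.735 × (1 − 0.867) ]
n = 0.229755 / 0.097755 ≈ 2.3503
2.3503 × 39 = 91.66 → 92 items

92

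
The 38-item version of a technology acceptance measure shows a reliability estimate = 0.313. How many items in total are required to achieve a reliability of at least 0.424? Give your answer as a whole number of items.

Rearranging the Spearman-Brown formula for n,
n = r*(1 − r) / [ r (1 − r*) ]
n = [0.424 × 0.687] / [0.313 × 0.576]
n = 0.291288 / 0.180288 ≈ 1.6157
So the test needs 1.6157 × 38 ≈ 61.40 items; rounding up, 62.

62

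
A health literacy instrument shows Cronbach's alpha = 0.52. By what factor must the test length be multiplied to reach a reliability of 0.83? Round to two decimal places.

4.51

Spearman-Brown solved for the length factor n:
n = r*(1 − r) / [ r (1 − r*) ]
n = 0.83 × (1 − 0.52) / [ 0.52 × (1 − 0.83) ]
n = 0.3984 / 0.0884 ≈ 4.5068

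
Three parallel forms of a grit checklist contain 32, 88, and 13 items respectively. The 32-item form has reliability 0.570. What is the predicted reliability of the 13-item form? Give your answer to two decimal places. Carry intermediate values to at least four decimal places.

0.35

Only the ratio of lengths matters: n = 13/32 = 0.4062
r_{13} = n·r / (1 + (n − 1)·r) = 0.2315 / 0.6615 ≈ 0.3500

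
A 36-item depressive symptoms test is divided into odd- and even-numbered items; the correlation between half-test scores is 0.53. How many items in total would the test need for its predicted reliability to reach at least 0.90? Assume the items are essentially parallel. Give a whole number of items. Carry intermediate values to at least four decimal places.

144

Corrected full-test reliability: r_full = 2 × 0.53 / (1 + 0.53) ≈ 0.6928
n = r_tgt(1 − r_full) / [r_full(1 − r_tgt)] = 0.90 × 0.3072 / (0.6928 × 0.10) ≈ 3.9908
Items = 3.9908 × 36 ≈ 143.67 → 144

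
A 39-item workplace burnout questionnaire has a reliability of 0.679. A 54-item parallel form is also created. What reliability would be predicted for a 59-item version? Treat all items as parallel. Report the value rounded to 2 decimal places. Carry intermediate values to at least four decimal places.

0.76

The 54-item form is not needed; work directly from the 39-item form with n = 59/39 = 1.5128.
r_{59} = n·r / (1 + (n − 1)·r) = 1.0272 / 1.3482 ≈ 0.7619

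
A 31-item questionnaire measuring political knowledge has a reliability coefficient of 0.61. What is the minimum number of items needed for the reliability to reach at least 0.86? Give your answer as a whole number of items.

122

n = 0.86 × (1 − 0.61) / [ 0.61 × (1 − 0.86) ]
  = 0.3354 / 0.0854 = 3.9274
Items needed = n × 31 = 3.9274 × 31 ≈ 121.75 → round up to 122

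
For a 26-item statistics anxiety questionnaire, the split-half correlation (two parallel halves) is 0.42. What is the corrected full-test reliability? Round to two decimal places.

0.59

The full test is twice the length of either half (n = 2).
r_full = 2r_hh / (1 + r_hh) = 2 × 0.42 / (1 + 0.42)
r_full = 0.8400 / 1.4200 ≈ 0.5915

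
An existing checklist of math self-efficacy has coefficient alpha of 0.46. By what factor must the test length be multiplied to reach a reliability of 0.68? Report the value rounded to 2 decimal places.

2.49

Rearranging the Spearman-Brown formula for n,
n = r_target (1 − r_old) / [ r_old (1 − r_target) ]
n = 0.68 × (1 − 0.46) / [ 0.46 × (1 − 0.68) ]
  = 0.3672 / 0.1472 = 2.4946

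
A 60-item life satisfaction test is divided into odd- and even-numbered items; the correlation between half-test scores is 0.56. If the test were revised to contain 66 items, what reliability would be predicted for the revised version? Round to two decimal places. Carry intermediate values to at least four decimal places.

0.74

Spearman-Brown correction (n = 2): r_full = 2·0.56/(1 + 0.56) = 0.7179
Then adjust to 66 items: n = 66/60 = 1.1000
r_new = n·r_full / (1 + (n − 1)·r_full) = 0.7897 / 1.0718 ≈ 0.7368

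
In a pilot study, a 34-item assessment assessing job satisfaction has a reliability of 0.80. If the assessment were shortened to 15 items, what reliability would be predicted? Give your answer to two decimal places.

n = 15/34 = 0.4412
r_new = 0.4412·0.80 / [1 + (0.4412 − 1)·0.80]
     = 0.3530 / 0.5530 = 0.6383

0.64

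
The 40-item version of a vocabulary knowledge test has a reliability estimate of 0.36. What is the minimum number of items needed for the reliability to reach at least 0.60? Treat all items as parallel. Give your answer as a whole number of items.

Rearranging the Spearman-Brown formula for n,
n = r_target (1 − r_old) / [ r_old (1 − r_target) ]
n = 0.60 × (1 − 0.36) / [ 0.36 × (1 − 0.60) ]
  = 0.3840 / 0.1440 = 2.6667
Items needed = n × 40 = 2.6667 × 40 ≈ 106.67 → round up to 107

107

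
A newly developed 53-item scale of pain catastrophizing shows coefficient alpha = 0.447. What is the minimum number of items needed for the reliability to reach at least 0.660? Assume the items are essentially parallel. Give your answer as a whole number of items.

128

n = 0.660 × (1 − 0.447) / [ 0.447 × (1 − 0.660) ]
n = 0.364980 / 0.151980 ≈ 2.4015
2.4015 × 53 = 127.28 → 128 items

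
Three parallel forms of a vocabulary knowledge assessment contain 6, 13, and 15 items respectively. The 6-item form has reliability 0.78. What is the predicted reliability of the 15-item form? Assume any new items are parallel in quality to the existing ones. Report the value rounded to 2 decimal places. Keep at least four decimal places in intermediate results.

0.90

The 13-item form is not needed; work directly from the 6-item form with n = 15/6 = 2.5000.
r_{15} = n·r / (1 + (n − 1)·r) = 1.9500 / 2.1700 ≈ 0.8986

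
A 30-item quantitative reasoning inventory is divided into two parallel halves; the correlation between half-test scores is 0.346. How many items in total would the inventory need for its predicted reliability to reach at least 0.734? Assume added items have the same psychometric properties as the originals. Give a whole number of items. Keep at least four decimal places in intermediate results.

79

Corrected full-test reliability: r_full = 2 × 0.346 / (1 + 0.346) ≈ 0.5141
n = r_tgt(1 − r_full) / [r_full(1 − r_tgt)] = 0.734 × 0.4859 / (0.5141 × 0.266) ≈ 2.6080
Items = 2.6080 × 30 ≈ 78.24 → 79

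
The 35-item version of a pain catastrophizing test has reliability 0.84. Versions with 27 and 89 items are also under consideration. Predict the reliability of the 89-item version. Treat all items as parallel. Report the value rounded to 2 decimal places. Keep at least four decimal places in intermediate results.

0.93

The 27-item form is not needed; work directly from the 35-item form with n = 89/35 = 2.5429.
r_{89} = n·r / (1 + (n − 1)·r) = 2.1360 / 2.2960 ≈ 0.9303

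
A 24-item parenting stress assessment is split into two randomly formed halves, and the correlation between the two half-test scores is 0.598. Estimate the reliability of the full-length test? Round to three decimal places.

0.748

The full test is twice the length of either half (n = 2).
r_full = 2(0.598) / (1 + 0.598)
r_full = 1.1960 / 1.5980 ≈ 0.7484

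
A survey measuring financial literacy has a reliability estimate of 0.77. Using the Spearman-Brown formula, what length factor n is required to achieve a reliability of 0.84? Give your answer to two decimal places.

1.57

n = 0.84(1 − 0.77) / [0.77(1 − 0.84)]
  = 0.1932 / 0.1232 = 1.5682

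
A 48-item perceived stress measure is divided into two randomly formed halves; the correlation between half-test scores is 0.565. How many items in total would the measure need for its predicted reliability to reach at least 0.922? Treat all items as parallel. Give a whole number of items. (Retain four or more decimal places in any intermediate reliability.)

Corrected full-test reliability: r_full = 2 × 0.565 / (1 + 0.565) ≈ 0.7220
n = r_tgt(1 − r_full) / [r_full(1 − r_tgt)] = 0.922 × 0.2780 / (0.7220 × 0.078) ≈ 4.5514
Items = 4.5514 × 48 ≈ 218.47 → 219

219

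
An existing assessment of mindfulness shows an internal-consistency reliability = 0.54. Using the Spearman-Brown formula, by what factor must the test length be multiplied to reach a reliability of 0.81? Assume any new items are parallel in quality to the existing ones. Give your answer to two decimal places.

3.63

Spearman-Brown solved for the length factor n:
n = r_target (1 − r_old) / [ r_old (1 − r_target) ]
n = 0.81 × (1 − 0.54) / [ 0.54 × (1 − 0.81) ]
  = 0.3726 / 0.1026 = 3.6316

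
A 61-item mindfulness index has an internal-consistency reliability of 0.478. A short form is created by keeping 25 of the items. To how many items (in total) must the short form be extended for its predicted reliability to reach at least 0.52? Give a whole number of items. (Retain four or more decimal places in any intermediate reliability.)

Short-form reliability: n = 25/61 = 0.4098; r_25 = n·r/(1+(n−1)r) ≈ 0.2729
Length factor from the short form to reach 0.52: n' = 0.52(1 − 0.2729) / [0.2729(1 − 0.52)] ≈ 2.8864
Items = 2.8864 × 25 ≈ 72.16 → 73

73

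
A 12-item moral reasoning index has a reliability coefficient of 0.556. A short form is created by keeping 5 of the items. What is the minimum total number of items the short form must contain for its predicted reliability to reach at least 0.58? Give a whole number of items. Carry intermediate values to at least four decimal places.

Short-form reliability: n = 5/12 = 0.4167; r_5 = n·r/(1+(n−1)r) ≈ 0.3429
Then solve for n' with r_old = 0.3429, r_target = 0.58: n' = 0.58(1 − 0.3429)/[0.3429(1 − 0.58)] = 2.6463
Items = 2.6463 × 5 ≈ 13.23 → 14

14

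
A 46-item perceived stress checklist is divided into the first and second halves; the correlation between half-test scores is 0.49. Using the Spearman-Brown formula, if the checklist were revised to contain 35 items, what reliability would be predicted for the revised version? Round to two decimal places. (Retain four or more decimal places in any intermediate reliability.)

0.59

Spearman-Brown correction (n = 2): r_full = 2·0.49/(1 + 0.49) = 0.6577
Length factor from 46 to 35 items: n = 35/46 = 0.7609
r_new = n·r_full / (1 + (n − 1)·r_full) = 0.5004 / 0.8427 ≈ 0.5938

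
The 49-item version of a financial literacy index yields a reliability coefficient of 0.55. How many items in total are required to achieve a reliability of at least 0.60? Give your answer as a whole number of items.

Rearranging the Spearman-Brown formula for n,
n = r_target (1 − r_old) / [ r_old (1 − r_target) ]
n = 0.60(1 − 0.55) / [0.55(1 − 0.60)]
  = 0.2700 / 0.2200 = 1.2273
1.2273 × 49 = 60.14 → 61 items

61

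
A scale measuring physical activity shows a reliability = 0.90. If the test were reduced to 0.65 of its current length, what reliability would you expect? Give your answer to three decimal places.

r_new = 0.65·0.90 / [1 + (0.65 − 1)·0.90]
     = 0.5850 / 0.6850 = 0.8540

0.854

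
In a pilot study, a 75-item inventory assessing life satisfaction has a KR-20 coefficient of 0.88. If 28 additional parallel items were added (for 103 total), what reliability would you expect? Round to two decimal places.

Length ratio n = 103/75 = 1.3733
By Spearman-Brown, r_new = n r / (1 + (n − 1) r).
r_new = 1.3733·0.88 / [1 + (1.3733 − 1)·0.88]
r_new = 1.2085 / 1.3285 ≈ 0.9097

0.91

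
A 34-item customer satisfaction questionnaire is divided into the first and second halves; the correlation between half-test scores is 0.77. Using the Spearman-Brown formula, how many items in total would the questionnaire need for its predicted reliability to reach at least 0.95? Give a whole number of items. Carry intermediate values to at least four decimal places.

97

r_full = 2(0.77)/(1 + 0.77) = 0.8701
Solve Spearman-Brown for n: n = 0.95(1 − 0.8701) / [0.8701(1 − 0.95)] = 2.8366
Items = 2.8366 × 34 ≈ 96.44 → 97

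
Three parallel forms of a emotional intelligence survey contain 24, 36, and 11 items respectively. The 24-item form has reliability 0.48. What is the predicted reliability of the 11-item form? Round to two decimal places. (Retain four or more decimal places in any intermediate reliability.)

The 36-item form is not needed; work directly from the 24-item form with n = 11/24 = 0.4583.
r_{11} = n·r / (1 + (n − 1)·r) = 0.2200 / 0.7400 ≈ 0.2973

0.30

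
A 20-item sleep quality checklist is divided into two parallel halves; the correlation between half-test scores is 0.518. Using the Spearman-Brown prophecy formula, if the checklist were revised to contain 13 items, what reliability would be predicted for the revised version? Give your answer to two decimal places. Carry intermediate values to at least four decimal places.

Full-test reliability from the split-half r: r_full = 2(0.518)/(1 + 0.518) = 0.6825
Length factor from 20 to 13 items: n = 13/20 = 0.6500
r_new = n·r_full / (1 + (n − 1)·r_full) = 0.4436 / 0.7611 ≈ 0.5828

0.58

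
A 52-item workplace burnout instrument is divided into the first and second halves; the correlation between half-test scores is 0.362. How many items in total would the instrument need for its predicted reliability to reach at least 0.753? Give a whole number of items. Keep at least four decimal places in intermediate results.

140

Corrected full-test reliability: r_full = 2 × 0.362 / (1 + 0.362) ≈ 0.5316
n = r_tgt(1 − r_full) / [r_full(1 − r_tgt)] = 0.753 × 0.4684 / (0.5316 × 0.247) ≈ 2.6861
Items = 2.6861 × 52 ≈ 139.68 → 140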